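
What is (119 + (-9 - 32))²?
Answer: 6084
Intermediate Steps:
(119 + (-9 - 32))² = (119 - 41)² = 78² = 6084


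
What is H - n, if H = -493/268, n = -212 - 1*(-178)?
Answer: 8619/268 ≈ 32.160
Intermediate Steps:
n = -34 (n = -212 + 178 = -34)
H = -493/268 (H = -493*1/268 = -493/268 ≈ -1.8396)
H - n = -493/268 - 1*(-34) = -493/268 + 34 = 8619/268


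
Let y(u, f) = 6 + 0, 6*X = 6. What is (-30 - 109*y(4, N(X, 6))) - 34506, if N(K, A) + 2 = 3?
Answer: -35190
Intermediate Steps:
X = 1 (X = (⅙)*6 = 1)
N(K, A) = 1 (N(K, A) = -2 + 3 = 1)
y(u, f) = 6
(-30 - 109*y(4, N(X, 6))) - 34506 = (-30 - 109*6) - 34506 = (-30 - 654) - 34506 = -684 - 34506 = -35190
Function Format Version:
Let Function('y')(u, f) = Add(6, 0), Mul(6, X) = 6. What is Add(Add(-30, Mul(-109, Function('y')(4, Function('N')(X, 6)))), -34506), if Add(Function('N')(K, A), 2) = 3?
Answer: -35190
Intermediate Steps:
X = 1 (X = Mul(Rational(1, 6), 6) = 1)
Function('N')(K, A) = 1 (Function('N')(K, A) = Add(-2, 3) = 1)
Function('y')(u, f) = 6
Add(Add(-30, Mul(-109, Function('y')(4, Function('N')(X, 6)))), -34506) = Add(Add(-30, Mul(-109, 6)), -34506) = Add(Add(-30, -654), -34506) = Add(-684, -34506) = -35190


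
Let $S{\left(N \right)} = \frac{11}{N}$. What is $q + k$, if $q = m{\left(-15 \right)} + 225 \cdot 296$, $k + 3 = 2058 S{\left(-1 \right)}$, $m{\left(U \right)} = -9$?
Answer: $43950$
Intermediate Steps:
$k = -22641$ ($k = -3 + 2058 \frac{11}{-1} = -3 + 2058 \cdot 11 \left(-1\right) = -3 + 2058 \left(-11\right) = -3 - 22638 = -22641$)
$q = 66591$ ($q = -9 + 225 \cdot 296 = -9 + 66600 = 66591$)
$q + k = 66591 - 22641 = 43950$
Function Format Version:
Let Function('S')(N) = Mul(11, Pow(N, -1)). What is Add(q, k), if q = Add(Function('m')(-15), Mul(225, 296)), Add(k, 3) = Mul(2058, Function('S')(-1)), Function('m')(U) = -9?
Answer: 43950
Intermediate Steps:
k = -22641 (k = Add(-3, Mul(2058, Mul(11, Pow(-1, -1)))) = Add(-3, Mul(2058, Mul(11, -1))) = Add(-3, Mul(2058, -11)) = Add(-3, -22638) = -22641)
q = 66591 (q = Add(-9, Mul(225, 296)) = Add(-9, 66600) = 66591)
Add(q, k) = Add(66591, -22641) = 43950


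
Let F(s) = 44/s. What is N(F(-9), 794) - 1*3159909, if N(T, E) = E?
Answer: -3159115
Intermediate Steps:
N(F(-9), 794) - 1*3159909 = 794 - 1*3159909 = 794 - 3159909 = -3159115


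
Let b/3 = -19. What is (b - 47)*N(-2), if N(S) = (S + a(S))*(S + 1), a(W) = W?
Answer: -416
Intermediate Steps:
b = -57 (b = 3*(-19) = -57)
N(S) = 2*S*(1 + S) (N(S) = (S + S)*(S + 1) = (2*S)*(1 + S) = 2*S*(1 + S))
(b - 47)*N(-2) = (-57 - 47)*(2*(-2)*(1 - 2)) = -208*(-2)*(-1) = -104*4 = -416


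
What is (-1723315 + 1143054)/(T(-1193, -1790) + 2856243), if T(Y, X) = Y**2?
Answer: -580261/4279492 ≈ -0.13559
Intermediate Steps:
(-1723315 + 1143054)/(T(-1193, -1790) + 2856243) = (-1723315 + 1143054)/((-1193)**2 + 2856243) = -580261/(1423249 + 2856243) = -580261/4279492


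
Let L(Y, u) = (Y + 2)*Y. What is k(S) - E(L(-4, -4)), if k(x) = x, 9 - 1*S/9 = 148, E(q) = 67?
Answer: -1318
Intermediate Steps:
L(Y, u) = Y*(2 + Y) (L(Y, u) = (2 + Y)*Y = Y*(2 + Y))
S = -1251 (S = 81 - 9*148 = 81 - 1332 = -1251)
k(S) - E(L(-4, -4)) = -1251 - 1*67 = -1251 - 67 = -1318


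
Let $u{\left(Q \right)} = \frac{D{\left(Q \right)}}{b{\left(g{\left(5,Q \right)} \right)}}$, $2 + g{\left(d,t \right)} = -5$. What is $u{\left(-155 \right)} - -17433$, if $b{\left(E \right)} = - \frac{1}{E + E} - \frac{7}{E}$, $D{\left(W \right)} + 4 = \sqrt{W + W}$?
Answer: $\frac{261439}{15} + \frac{14 i \sqrt{310}}{15} \approx 17429.0 + 16.433 i$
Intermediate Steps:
$g{\left(d,t \right)} = -7$ ($g{\left(d,t \right)} = -2 - 5 = -7$)
$D{\left(W \right)} = -4 + \sqrt{2} \sqrt{W}$ ($D{\left(W \right)} = -4 + \sqrt{W + W} = -4 + \sqrt{2 W} = -4 + \sqrt{2} \sqrt{W}$)
$b{\left(E \right)} = - \frac{15}{2 E}$ ($b{\left(E \right)} = - \frac{1}{2 E} - \frac{7}{E} = - \frac{15}{2 E}$)
$u{\left(Q \right)} = - \frac{56}{15} + \frac{14 \sqrt{2} \sqrt{Q}}{15}$ ($u{\left(Q \right)} = \frac{-4 + \sqrt{2} \sqrt{Q}}{\left(- \frac{15}{2}\right) \frac{1}{-7}} = \frac{-4 + \sqrt{2} \sqrt{Q}}{\left(- \frac{15}{2}\right) \left(- \frac{1}{7}\right)} = \frac{-4 + \sqrt{2} \sqrt{Q}}{\frac{15}{14}} = \left(-4 + \sqrt{2} \sqrt{Q}\right) \frac{14}{15} = - \frac{56}{15} + \frac{14 \sqrt{2} \sqrt{Q}}{15}$)
$u{\left(-155 \right)} - -17433 = \left(- \frac{56}{15} + \frac{14 \sqrt{2} \sqrt{-155}}{15}\right) - -17433 = \left(- \frac{56}{15} + \frac{14 \sqrt{2} i \sqrt{155}}{15}\right) + 17433 = \left(- \frac{56}{15} + \frac{14 i \sqrt{310}}{15}\right) + 17433 = \frac{261439}{15} + \frac{14 i \sqrt{310}}{15}$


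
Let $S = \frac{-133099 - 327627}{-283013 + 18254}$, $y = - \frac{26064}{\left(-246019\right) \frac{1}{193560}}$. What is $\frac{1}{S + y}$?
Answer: $\frac{65135744421}{1335808692520354} \approx 4.8761 \cdot 10^{-5}$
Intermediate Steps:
$y = \frac{5044947840}{246019}$ ($y = - \frac{26064}{\left(-246019\right) \frac{1}{193560}} = - \frac{26064}{- \frac{246019}{193560}} = \left(-26064\right) \left(- \frac{193560}{246019}\right) = \frac{5044947840}{246019} \approx 20506.0$)
$S = \frac{460726}{264759}$ ($S = - \frac{460726}{-264759} = \left(-460726\right) \left(- \frac{1}{264759}\right) = \frac{460726}{264759} \approx 1.7402$)
$\frac{1}{S + y} = \frac{1}{\frac{460726}{264759} + \frac{5044947840}{246019}} = \frac{1}{\frac{1335808692520354}{65135744421}} = \frac{65135744421}{1335808692520354}$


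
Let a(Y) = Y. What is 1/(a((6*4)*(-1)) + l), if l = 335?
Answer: 1/311 ≈ 0.0032154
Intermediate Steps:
1/(a((6*4)*(-1)) + l) = 1/((6*4)*(-1) + 335) = 1/(24*(-1) + 335) = 1/(-24 + 335) = 1/311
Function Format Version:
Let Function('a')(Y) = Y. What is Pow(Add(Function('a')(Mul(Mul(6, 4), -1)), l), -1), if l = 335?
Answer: Rational(1, 311) ≈ 0.0032154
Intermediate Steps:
Pow(Add(Function('a')(Mul(Mul(6, 4), -1)), l), -1) = Pow(Add(Mul(Mul(6, 4), -1), 335), -1) = Pow(Add(Mul(24, -1), 335), -1) = Pow(Add(-24, 335), -1) = Pow(311, -1) = Rational(1, 311)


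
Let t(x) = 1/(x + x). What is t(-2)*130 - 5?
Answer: -75/2 ≈ -37.500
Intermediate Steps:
t(x) = 1/(2*x)
t(-2)*130 - 5 = ((½)/(-2))*130 - 5 = ((½)*(-½))*130 - 5 = -¼*130 - 5 = -65/2 - 5 = -75/2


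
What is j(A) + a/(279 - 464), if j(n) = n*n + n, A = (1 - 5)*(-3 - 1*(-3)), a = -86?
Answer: 86/185 ≈ 0.46486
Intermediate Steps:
A = 0 (A = -4*(-3 + 3) = -4*0 = 0)
j(n) = n + n² (j(n) = n² + n = n + n²)
j(A) + a/(279 - 464) = 0*(1 + 0) - 86/(279 - 464) = 0*1 - 86/(-185) = 0 - 1/185*(-86) = 0 + 86/185 = 86/185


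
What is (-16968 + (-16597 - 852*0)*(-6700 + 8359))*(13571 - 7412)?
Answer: -169689017169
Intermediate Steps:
(-16968 + (-16597 - 852*0)*(-6700 + 8359))*(13571 - 7412) = (-16968 + (-16597 + 0)*1659)*6159 = (-16968 - 16597*1659)*6159 = (-16968 - 27534423)*6159 = -27551391*6159 = -169689017169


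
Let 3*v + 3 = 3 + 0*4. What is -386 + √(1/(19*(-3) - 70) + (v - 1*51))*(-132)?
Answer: -386 - 132*I*√822706/127 ≈ -386.0 - 942.74*I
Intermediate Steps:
v = 0 (v = -1 + (3 + 0*4)/3 = -1 + (3 + 0)/3 = -1 + (⅓)*3 = -1 + 1 = 0)
-386 + √(1/(19*(-3) - 70) + (v - 1*51))*(-132) = -386 + √(1/(19*(-3) - 70) + (0 - 1*51))*(-132) = -386 + √(1/(-57 - 70) + (0 - 51))*(-132) = -386 + √(1/(-127) - 51)*(-132) = -386 + √(-1/127 - 51)*(-132) = -386 + √(-6478/127)*(-132) = -386 + (I*√822706/127)*(-132) = -386 - 132*I*√822706/127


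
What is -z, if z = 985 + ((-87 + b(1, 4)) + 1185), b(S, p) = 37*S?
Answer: -2120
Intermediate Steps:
z = 2120 (z = 985 + ((-87 + 37*1) + 1185) = 985 + ((-87 + 37) + 1185) = 985 + (-50 + 1185) = 985 + 1135 = 2120)
-z = -1*2120 = -2120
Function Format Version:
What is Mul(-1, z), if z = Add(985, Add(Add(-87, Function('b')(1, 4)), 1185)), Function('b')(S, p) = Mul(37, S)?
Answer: -2120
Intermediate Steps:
z = 2120 (z = Add(985, Add(Add(-87, Mul(37, 1)), 1185)) = Add(985, Add(Add(-87, 37), 1185)) = Add(985, Add(-50, 1185)) = Add(985, 1135) = 2120)
Mul(-1, z) = Mul(-1, 2120) = -2120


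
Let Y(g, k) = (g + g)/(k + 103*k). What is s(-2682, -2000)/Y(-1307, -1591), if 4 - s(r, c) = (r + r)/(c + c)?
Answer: 54996097/326750 ≈ 168.31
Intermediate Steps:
s(r, c) = 4 - r/c (s(r, c) = 4 - (r + r)/(c + c) = 4 - 2*r/(2*c) = 4 - 2*r*1/(2*c) = 4 - r/c)
Y(g, k) = g/(52*k) (Y(g, k) = (2*g)/((104*k)) = (2*g)*(1/(104*k)) = g/(52*k))
s(-2682, -2000)/Y(-1307, -1591) = (4 - 1*(-2682)/(-2000))/(((1/52)*(-1307)/(-1591))) = (4 - 1*(-2682)*(-1/2000))/(((1/52)*(-1307)*(-1/1591))) = (4 - 1341/1000)/(1307/82732) = (2659/1000)*(82732/1307) = 54996097/326750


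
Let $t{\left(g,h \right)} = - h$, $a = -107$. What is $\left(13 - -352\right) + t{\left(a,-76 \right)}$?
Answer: $441$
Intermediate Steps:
$\left(13 - -352\right) + t{\left(a,-76 \right)} = \left(13 - -352\right) - -76 = \left(13 + 352\right) + 76 = 365 + 76 = 441$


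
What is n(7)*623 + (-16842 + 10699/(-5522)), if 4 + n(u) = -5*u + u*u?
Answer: -58610163/5522 ≈ -10614.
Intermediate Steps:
n(u) = -4 + u² - 5*u (n(u) = -4 + (-5*u + u*u) = -4 + (-5*u + u²) = -4 + (u² - 5*u) = -4 + u² - 5*u)
n(7)*623 + (-16842 + 10699/(-5522)) = (-4 + 7² - 5*7)*623 + (-16842 + 10699/(-5522)) = (-4 + 49 - 35)*623 + (-16842 + 10699*(-1/5522)) = 10*623 + (-16842 - 10699/5522) = 6230 - 93012223/5522 = -58610163/5522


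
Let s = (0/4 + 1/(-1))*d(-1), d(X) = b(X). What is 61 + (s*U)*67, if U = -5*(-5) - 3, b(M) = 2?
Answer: -2887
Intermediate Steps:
U = 22 (U = 25 - 3 = 22)
d(X) = 2
s = -2 (s = (0/4 + 1/(-1))*2 = (0*(¼) + 1*(-1))*2 = (0 - 1)*2 = -1*2 = -2)
61 + (s*U)*67 = 61 - 2*22*67 = 61 - 44*67 = 61 - 2948 = -2887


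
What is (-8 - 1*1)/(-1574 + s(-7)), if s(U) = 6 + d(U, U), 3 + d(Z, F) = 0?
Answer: 9/1571 ≈ 0.0057288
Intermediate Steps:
d(Z, F) = -3 (d(Z, F) = -3 + 0 = -3)
s(U) = 3 (s(U) = 6 - 3 = 3)
(-8 - 1*1)/(-1574 + s(-7)) = (-8 - 1*1)/(-1574 + 3) = (-8 - 1)/(-1571) = -1/1571*(-9) = 9/1571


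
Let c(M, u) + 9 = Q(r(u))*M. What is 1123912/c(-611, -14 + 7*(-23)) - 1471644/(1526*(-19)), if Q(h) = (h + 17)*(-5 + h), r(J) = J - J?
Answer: 3892974674/53769373 ≈ 72.401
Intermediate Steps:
r(J) = 0
Q(h) = (-5 + h)*(17 + h) (Q(h) = (17 + h)*(-5 + h) = (-5 + h)*(17 + h))
c(M, u) = -9 - 85*M (c(M, u) = -9 + (-85 + 0² + 12*0)*M = -9 + (-85 + 0 + 0)*M = -9 - 85*M)
1123912/c(-611, -14 + 7*(-23)) - 1471644/(1526*(-19)) = 1123912/(-9 - 85*(-611)) - 1471644/(1526*(-19)) = 1123912/(-9 + 51935) - 1471644/(-28994) = 1123912/51926 - 1471644*(-1/28994) = 1123912*(1/51926) + 735822/14497 = 561956/25963 + 735822/14497 = 3892974674/53769373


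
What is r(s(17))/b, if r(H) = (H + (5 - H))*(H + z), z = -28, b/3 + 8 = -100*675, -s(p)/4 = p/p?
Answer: 40/50631 ≈ 0.00079003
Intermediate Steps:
s(p) = -4 (s(p) = -4*p/p = -4*1 = -4)
b = -202524 (b = -24 + 3*(-100*675) = -24 + 3*(-67500) = -24 - 202500 = -202524)
r(H) = -140 + 5*H (r(H) = (H + (5 - H))*(H - 28) = 5*(-28 + H) = -140 + 5*H)
r(s(17))/b = (-140 + 5*(-4))/(-202524) = (-140 - 20)*(-1/202524) = -160*(-1/202524) = 40/50631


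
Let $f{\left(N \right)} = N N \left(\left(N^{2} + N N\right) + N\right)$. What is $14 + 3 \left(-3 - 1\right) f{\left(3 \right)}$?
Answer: $-2254$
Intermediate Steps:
$f{\left(N \right)} = N^{2} \left(N + 2 N^{2}\right)$ ($f{\left(N \right)} = N^{2} \left(\left(N^{2} + N^{2}\right) + N\right) = N^{2} \left(2 N^{2} + N\right) = N^{2} \left(N + 2 N^{2}\right)$)
$14 + 3 \left(-3 - 1\right) f{\left(3 \right)} = 14 + 3 \left(-3 - 1\right) 3^{3} \left(1 + 2 \cdot 3\right) = 14 + 3 \left(-4\right) 27 \left(1 + 6\right) = 14 - 12 \cdot 27 \cdot 7 = 14 - 2268 = -2254$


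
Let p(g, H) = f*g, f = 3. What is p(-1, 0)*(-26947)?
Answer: 80841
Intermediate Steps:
p(g, H) = 3*g
p(-1, 0)*(-26947) = (3*(-1))*(-26947) = -3*(-26947) = 80841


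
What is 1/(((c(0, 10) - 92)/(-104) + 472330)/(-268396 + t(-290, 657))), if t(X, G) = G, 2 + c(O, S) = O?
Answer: -13922428/24561207 ≈ -0.56685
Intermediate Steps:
c(O, S) = -2 + O
1/(((c(0, 10) - 92)/(-104) + 472330)/(-268396 + t(-290, 657))) = 1/((((-2 + 0) - 92)/(-104) + 472330)/(-268396 + 657)) = 1/((-(-2 - 92)/104 + 472330)/(-267739)) = 1/((-1/104*(-94) + 472330)*(-1/267739)) = 1/((47/52 + 472330)*(-1/267739)) = 1/((24561207/52)*(-1/267739)) = 1/(-24561207/13922428) = -13922428/24561207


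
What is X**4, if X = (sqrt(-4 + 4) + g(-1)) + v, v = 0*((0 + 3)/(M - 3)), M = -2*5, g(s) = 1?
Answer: 1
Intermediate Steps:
M = -10
v = 0 (v = 0*((0 + 3)/(-10 - 3)) = 0*(3/(-13)) = 0*(3*(-1/13)) = 0*(-3/13) = 0)
X = 1 (X = (sqrt(-4 + 4) + 1) + 0 = (sqrt(0) + 1) + 0 = (0 + 1) + 0 = 1 + 0 = 1)
X**4 = 1**4 = 1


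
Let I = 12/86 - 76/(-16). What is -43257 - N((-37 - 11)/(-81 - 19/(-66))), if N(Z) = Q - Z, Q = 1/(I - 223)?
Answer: -8644463149321/199842405 ≈ -43256.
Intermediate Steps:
I = 841/172 (I = 12*(1/86) - 76*(-1/16) = 6/43 + 19/4 = 841/172 ≈ 4.8895)
Q = -172/37515 (Q = 1/(841/172 - 223) = 1/(-37515/172) = -172/37515 ≈ -0.0045848)
N(Z) = -172/37515 - Z
-43257 - N((-37 - 11)/(-81 - 19/(-66))) = -43257 - (-172/37515 - (-37 - 11)/(-81 - 19/(-66))) = -43257 - (-172/37515 - (-48)/(-81 - 19*(-1/66))) = -43257 - (-172/37515 - (-48)/(-81 + 19/66)) = -43257 - (-172/37515 - (-48)/(-5327/66)) = -43257 - (-172/37515 - (-48)*(-66)/5327) = -43257 - (-172/37515 - 1*3168/5327) = -43257 - (-172/37515 - 3168/5327) = -43257 - 1*(-119763764/199842405) = -43257 + 119763764/199842405 = -8644463149321/199842405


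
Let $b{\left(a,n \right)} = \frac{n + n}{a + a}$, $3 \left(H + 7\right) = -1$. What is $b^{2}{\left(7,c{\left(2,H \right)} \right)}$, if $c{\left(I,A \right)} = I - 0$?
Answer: $\frac{4}{49} \approx 0.081633$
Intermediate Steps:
$H = - \frac{22}{3}$ ($H = -7 + \frac{1}{3} \left(-1\right) = -7 - \frac{1}{3} = - \frac{22}{3} \approx -7.3333$)
$c{\left(I,A \right)} = I$ ($c{\left(I,A \right)} = I + 0 = I$)
$b{\left(a,n \right)} = \frac{n}{a}$ ($b{\left(a,n \right)} = \frac{2 n}{2 a} = 2 n \frac{1}{2 a} = \frac{n}{a}$)
$b^{2}{\left(7,c{\left(2,H \right)} \right)} = \left(\frac{2}{7}\right)^{2} = \frac{4}{49}$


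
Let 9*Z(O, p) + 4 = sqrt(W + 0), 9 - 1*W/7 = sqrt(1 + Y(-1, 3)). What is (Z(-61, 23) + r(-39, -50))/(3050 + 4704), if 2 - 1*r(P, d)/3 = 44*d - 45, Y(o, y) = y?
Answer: 10112/11631 ≈ 0.86940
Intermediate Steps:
r(P, d) = 141 - 132*d (r(P, d) = 6 - 3*(44*d - 45) = 6 - 3*(-45 + 44*d) = 6 + (135 - 132*d) = 141 - 132*d)
W = 49 (W = 63 - 7*sqrt(1 + 3) = 63 - 7*sqrt(4) = 63 - 7*2 = 63 - 14 = 49)
Z(O, p) = 1/3 (Z(O, p) = -4/9 + sqrt(49 + 0)/9 = -4/9 + sqrt(49)/9 = -4/9 + (1/9)*7 = -4/9 + 7/9 = 1/3)
(Z(-61, 23) + r(-39, -50))/(3050 + 4704) = (1/3 + (141 - 132*(-50)))/(3050 + 4704) = (1/3 + (141 + 6600))/7754 = (1/3 + 6741)*(1/7754) = (20224/3)*(1/7754) = 10112/11631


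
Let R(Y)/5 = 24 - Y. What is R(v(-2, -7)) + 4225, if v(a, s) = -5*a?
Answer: 4295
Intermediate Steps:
R(Y) = 120 - 5*Y (R(Y) = 5*(24 - Y) = 120 - 5*Y)
R(v(-2, -7)) + 4225 = (120 - (-25)*(-2)) + 4225 = (120 - 5*10) + 4225 = (120 - 50) + 4225 = 70 + 4225 = 4295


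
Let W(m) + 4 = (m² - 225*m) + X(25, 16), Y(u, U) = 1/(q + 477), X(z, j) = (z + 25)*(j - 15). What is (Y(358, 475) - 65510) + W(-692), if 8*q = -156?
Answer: 520726502/915 ≈ 5.6910e+5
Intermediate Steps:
q = -39/2 (q = (⅛)*(-156) = -39/2 ≈ -19.500)
X(z, j) = (-15 + j)*(25 + z) (X(z, j) = (25 + z)*(-15 + j) = (-15 + j)*(25 + z))
Y(u, U) = 2/915 (Y(u, U) = 1/(-39/2 + 477) = 1/(915/2) = 2/915)
W(m) = 46 + m² - 225*m (W(m) = -4 + ((m² - 225*m) + (-375 - 15*25 + 25*16 + 16*25)) = -4 + ((m² - 225*m) + (-375 - 375 + 400 + 400)) = -4 + ((m² - 225*m) + 50) = -4 + (50 + m² - 225*m) = 46 + m² - 225*m)
(Y(358, 475) - 65510) + W(-692) = (2/915 - 65510) + (46 + (-692)² - 225*(-692)) = -59941648/915 + (46 + 478864 + 155700) = -59941648/915 + 634610 = 520726502/915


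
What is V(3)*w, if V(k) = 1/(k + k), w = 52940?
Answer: 26470/3 ≈ 8823.3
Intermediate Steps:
V(k) = 1/(2*k)
V(3)*w = ((½)/3)*52940 = ((½)*(⅓))*52940 = (⅙)*52940 = 26470/3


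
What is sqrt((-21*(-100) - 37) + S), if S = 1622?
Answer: sqrt(3685) ≈ 60.704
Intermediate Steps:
sqrt((-21*(-100) - 37) + S) = sqrt((-21*(-100) - 37) + 1622) = sqrt((2100 - 37) + 1622) = sqrt(2063 + 1622) = sqrt(3685)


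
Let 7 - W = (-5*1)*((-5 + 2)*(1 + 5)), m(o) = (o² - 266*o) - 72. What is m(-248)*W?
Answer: -10574200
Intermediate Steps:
m(o) = -72 + o² - 266*o
W = -83 (W = 7 - (-5*1)*(-5 + 2)*(1 + 5) = 7 - (-5)*(-3*6) = 7 - (-5)*(-18) = 7 - 1*90 = 7 - 90 = -83)
m(-248)*W = (-72 + (-248)² - 266*(-248))*(-83) = (-72 + 61504 + 65968)*(-83) = 127400*(-83) = -10574200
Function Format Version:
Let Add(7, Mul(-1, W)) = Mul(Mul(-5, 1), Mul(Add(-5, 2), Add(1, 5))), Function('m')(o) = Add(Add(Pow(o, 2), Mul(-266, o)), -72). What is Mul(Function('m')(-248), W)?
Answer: -10574200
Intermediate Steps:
Function('m')(o) = Add(-72, Pow(o, 2), Mul(-266, o))
W = -83 (W = Add(7, Mul(-1, Mul(Mul(-5, 1), Mul(Add(-5, 2), Add(1, 5))))) = Add(7, Mul(-1, Mul(-5, Mul(-3, 6)))) = Add(7, Mul(-1, Mul(-5, -18))) = Add(7, Mul(-1, 90)) = Add(7, -90) = -83)
Mul(Function('m')(-248), W) = Mul(Add(-72, Pow(-248, 2), Mul(-266, -248)), -83) = Mul(Add(-72, 61504, 65968), -83) = Mul(127400, -83) = -10574200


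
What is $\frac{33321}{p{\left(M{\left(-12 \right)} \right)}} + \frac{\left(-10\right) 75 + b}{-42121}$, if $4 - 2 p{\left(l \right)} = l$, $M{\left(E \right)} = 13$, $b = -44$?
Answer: $- \frac{935673512}{126363} \approx -7404.6$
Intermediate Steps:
$p{\left(l \right)} = 2 - \frac{l}{2}$
$\frac{33321}{p{\left(M{\left(-12 \right)} \right)}} + \frac{\left(-10\right) 75 + b}{-42121} = \frac{33321}{2 - \frac{13}{2}} + \frac{\left(-10\right) 75 - 44}{-42121} = \frac{33321}{2 - \frac{13}{2}} + \left(-750 - 44\right) \left(- \frac{1}{42121}\right) = \frac{33321}{- \frac{9}{2}} - - \frac{794}{42121} = 33321 \left(- \frac{2}{9}\right) + \frac{794}{42121} = - \frac{22214}{3} + \frac{794}{42121} = - \frac{935673512}{126363}$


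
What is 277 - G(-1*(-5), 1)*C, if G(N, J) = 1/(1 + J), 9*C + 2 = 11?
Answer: 553/2 ≈ 276.50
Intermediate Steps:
C = 1 (C = -2/9 + (1/9)*11 = -2/9 + 11/9 = 1)
277 - G(-1*(-5), 1)*C = 277 - 1/(1 + 1) = 277 - 1/2 = 553/2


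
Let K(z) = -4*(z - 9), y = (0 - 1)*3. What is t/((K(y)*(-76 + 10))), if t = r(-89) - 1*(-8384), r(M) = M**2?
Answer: -5435/1056 ≈ -5.1468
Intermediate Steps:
y = -3 (y = -1*3 = -3)
K(z) = 36 - 4*z (K(z) = -4*(-9 + z) = 36 - 4*z)
t = 16305 (t = (-89)**2 - 1*(-8384) = 7921 + 8384 = 16305)
t/((K(y)*(-76 + 10))) = 16305/(((36 - 4*(-3))*(-76 + 10))) = 16305/(((36 + 12)*(-66))) = 16305/((48*(-66))) = 16305/(-3168) = 16305*(-1/3168) = -5435/1056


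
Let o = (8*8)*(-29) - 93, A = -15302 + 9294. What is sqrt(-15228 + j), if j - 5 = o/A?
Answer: I*sqrt(137369668170)/3004 ≈ 123.38*I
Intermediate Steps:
A = -6008
o = -1949 (o = 64*(-29) - 93 = -1856 - 93 = -1949)
j = 31989/6008 (j = 5 - 1949/(-6008) = 5 - 1949*(-1/6008) = 5 + 1949/6008 = 31989/6008 ≈ 5.3244)
sqrt(-15228 + j) = sqrt(-15228 + 31989/6008) = sqrt(-91457835/6008) = I*sqrt(137369668170)/3004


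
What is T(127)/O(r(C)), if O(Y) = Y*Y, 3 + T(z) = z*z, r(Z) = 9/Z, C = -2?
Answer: 64504/81 ≈ 796.35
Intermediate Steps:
T(z) = -3 + z² (T(z) = -3 + z*z = -3 + z²)
O(Y) = Y²
T(127)/O(r(C)) = (-3 + 127²)/((9/(-2))²) = (-3 + 16129)/((9*(-½))²) = 16126/((-9/2)²) = 16126/(81/4) = 16126*(4/81) = 64504/81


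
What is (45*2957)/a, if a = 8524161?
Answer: 14785/947129 ≈ 0.015610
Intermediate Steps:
(45*2957)/a = (45*2957)/8524161 = 133065*(1/8524161) = 14785/947129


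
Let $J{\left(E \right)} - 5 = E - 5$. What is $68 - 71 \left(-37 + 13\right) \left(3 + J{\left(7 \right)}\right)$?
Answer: $17108$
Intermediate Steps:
$J{\left(E \right)} = E$ ($J{\left(E \right)} = 5 + \left(E - 5\right) = 5 + \left(-5 + E\right) = E$)
$68 - 71 \left(-37 + 13\right) \left(3 + J{\left(7 \right)}\right) = 68 - 71 \left(-37 + 13\right) \left(3 + 7\right) = 68 - 71 \left(\left(-24\right) 10\right) = 68 - -17040 = 68 + 17040 = 17108$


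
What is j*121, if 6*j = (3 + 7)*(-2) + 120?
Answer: 6050/3 ≈ 2016.7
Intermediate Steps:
j = 50/3 (j = ((3 + 7)*(-2) + 120)/6 = (10*(-2) + 120)/6 = (-20 + 120)/6 = (1/6)*100 = 50/3 ≈ 16.667)
j*121 = (50/3)*121 = 6050/3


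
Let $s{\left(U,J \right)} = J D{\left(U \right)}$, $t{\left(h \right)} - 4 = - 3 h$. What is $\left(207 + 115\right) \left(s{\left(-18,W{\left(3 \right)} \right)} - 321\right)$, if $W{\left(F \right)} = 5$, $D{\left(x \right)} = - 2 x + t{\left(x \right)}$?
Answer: $47978$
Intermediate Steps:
$t{\left(h \right)} = 4 - 3 h$
$D{\left(x \right)} = 4 - 5 x$ ($D{\left(x \right)} = - 2 x - \left(-4 + 3 x\right) = 4 - 5 x$)
$s{\left(U,J \right)} = J \left(4 - 5 U\right)$
$\left(207 + 115\right) \left(s{\left(-18,W{\left(3 \right)} \right)} - 321\right) = \left(207 + 115\right) \left(5 \left(4 - -90\right) - 321\right) = 322 \left(5 \left(4 + 90\right) - 321\right) = 322 \left(5 \cdot 94 - 321\right) = 322 \left(470 - 321\right) = 322 \cdot 149 = 47978$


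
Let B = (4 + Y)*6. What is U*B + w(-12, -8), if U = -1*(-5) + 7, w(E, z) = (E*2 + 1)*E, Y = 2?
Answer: 708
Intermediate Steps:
w(E, z) = E*(1 + 2*E) (w(E, z) = (2*E + 1)*E = (1 + 2*E)*E = E*(1 + 2*E))
B = 36 (B = (4 + 2)*6 = 6*6 = 36)
U = 12 (U = 5 + 7 = 12)
U*B + w(-12, -8) = 12*36 - 12*(1 + 2*(-12)) = 432 - 12*(1 - 24) = 432 - 12*(-23) = 432 + 276 = 708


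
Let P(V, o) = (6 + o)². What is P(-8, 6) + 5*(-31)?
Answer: -11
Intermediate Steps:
P(-8, 6) + 5*(-31) = (6 + 6)² + 5*(-31) = 12² - 155 = 144 - 155 = -11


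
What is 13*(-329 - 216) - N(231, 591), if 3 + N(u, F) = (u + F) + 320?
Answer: -8224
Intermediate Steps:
N(u, F) = 317 + F + u (N(u, F) = -3 + ((u + F) + 320) = -3 + ((F + u) + 320) = -3 + (320 + F + u) = 317 + F + u)
13*(-329 - 216) - N(231, 591) = 13*(-329 - 216) - (317 + 591 + 231) = 13*(-545) - 1*1139 = -7085 - 1139 = -8224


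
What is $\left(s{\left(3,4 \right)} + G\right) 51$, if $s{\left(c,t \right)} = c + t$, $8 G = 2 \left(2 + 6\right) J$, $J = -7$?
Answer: $-357$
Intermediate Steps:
$G = -14$ ($G = \frac{2 \left(2 + 6\right) \left(-7\right)}{8} = \frac{2 \cdot 8 \left(-7\right)}{8} = \frac{16 \left(-7\right)}{8} = \frac{1}{8} \left(-112\right) = -14$)
$\left(s{\left(3,4 \right)} + G\right) 51 = \left(\left(3 + 4\right) - 14\right) 51 = \left(7 - 14\right) 51 = \left(-7\right) 51 = -357$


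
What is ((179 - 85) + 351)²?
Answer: 198025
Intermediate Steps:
((179 - 85) + 351)² = (94 + 351)² = 445² = 198025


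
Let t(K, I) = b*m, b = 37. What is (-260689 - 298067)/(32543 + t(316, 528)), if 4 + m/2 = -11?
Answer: -32868/1849 ≈ -17.776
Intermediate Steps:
m = -30 (m = -8 + 2*(-11) = -8 - 22 = -30)
t(K, I) = -1110 (t(K, I) = 37*(-30) = -1110)
(-260689 - 298067)/(32543 + t(316, 528)) = (-260689 - 298067)/(32543 - 1110) = -558756/31433 = -558756*1/31433 = -32868/1849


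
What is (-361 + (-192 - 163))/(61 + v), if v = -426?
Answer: 716/365 ≈ 1.9616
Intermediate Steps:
(-361 + (-192 - 163))/(61 + v) = (-361 + (-192 - 163))/(61 - 426) = (-361 - 355)/(-365) = -716*(-1/365) = 716/365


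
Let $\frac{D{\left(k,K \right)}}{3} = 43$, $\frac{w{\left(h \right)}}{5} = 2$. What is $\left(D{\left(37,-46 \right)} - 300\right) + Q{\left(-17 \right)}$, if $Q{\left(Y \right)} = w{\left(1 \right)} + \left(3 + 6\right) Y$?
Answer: $-314$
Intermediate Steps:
$w{\left(h \right)} = 10$ ($w{\left(h \right)} = 5 \cdot 2 = 10$)
$D{\left(k,K \right)} = 129$ ($D{\left(k,K \right)} = 3 \cdot 43 = 129$)
$Q{\left(Y \right)} = 10 + 9 Y$ ($Q{\left(Y \right)} = 10 + \left(3 + 6\right) Y = 10 + 9 Y$)
$\left(D{\left(37,-46 \right)} - 300\right) + Q{\left(-17 \right)} = \left(129 - 300\right) + \left(10 + 9 \left(-17\right)\right) = -171 + \left(10 - 153\right) = -171 - 143 = -314$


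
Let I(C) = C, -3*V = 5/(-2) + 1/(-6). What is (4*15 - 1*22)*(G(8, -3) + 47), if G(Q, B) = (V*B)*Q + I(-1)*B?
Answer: 3268/3 ≈ 1089.3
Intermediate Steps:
V = 8/9 (V = -(5/(-2) + 1/(-6))/3 = -(5*(-½) + 1*(-⅙))/3 = -(-5/2 - ⅙)/3 = -⅓*(-8/3) = 8/9 ≈ 0.88889)
G(Q, B) = -B + 8*B*Q/9 (G(Q, B) = (8*B/9)*Q - B = 8*B*Q/9 - B = -B + 8*B*Q/9)
(4*15 - 1*22)*(G(8, -3) + 47) = (4*15 - 1*22)*((⅑)*(-3)*(-9 + 8*8) + 47) = (60 - 22)*((⅑)*(-3)*(-9 + 64) + 47) = 38*((⅑)*(-3)*55 + 47) = 38*(-55/3 + 47) = 38*(86/3) = 3268/3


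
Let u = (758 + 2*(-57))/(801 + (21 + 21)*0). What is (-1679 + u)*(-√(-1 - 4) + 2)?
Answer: -2688470/801 + 1344235*I*√5/801 ≈ -3356.4 + 3752.6*I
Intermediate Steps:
u = 644/801 (u = (758 - 114)/(801 + 42*0) = 644/(801 + 0) = 644/801 ≈ 0.80400)
(-1679 + u)*(-√(-1 - 4) + 2) = (-1679 + 644/801)*(-√(-1 - 4) + 2) = -1344235*(-√(-5) + 2)/801 = -1344235*(-I*√5 + 2)/801 = -1344235*(2 - I*√5)/801 = -2688470/801 + 1344235*I*√5/801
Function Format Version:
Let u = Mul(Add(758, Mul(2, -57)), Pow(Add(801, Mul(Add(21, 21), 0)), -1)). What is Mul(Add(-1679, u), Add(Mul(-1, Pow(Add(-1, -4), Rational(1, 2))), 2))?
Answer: Add(Rational(-2688470, 801), Mul(Rational(1344235, 801), I, Pow(5, Rational(1, 2)))) ≈ Add(-3356.4, Mul(3752.6, I))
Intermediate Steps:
u = Rational(644, 801) (u = Mul(Add(758, -114), Pow(Add(801, Mul(42, 0)), -1)) = Mul(644, Pow(Add(801, 0), -1)) = Mul(644, Pow(801, -1)) = Mul(644, Rational(1, 801)) = Rational(644, 801) ≈ 0.80400)
Mul(Add(-1679, u), Add(Mul(-1, Pow(Add(-1, -4), Rational(1, 2))), 2)) = Mul(Add(-1679, Rational(644, 801)), Add(Mul(-1, Pow(Add(-1, -4), Rational(1, 2))), 2)) = Mul(Rational(-1344235, 801), Add(Mul(-1, Pow(-5, Rational(1, 2))), 2)) = Mul(Rational(-1344235, 801), Add(Mul(-1, Mul(I, Pow(5, Rational(1, 2)))), 2)) = Mul(Rational(-1344235, 801), Add(Mul(-1, I, Pow(5, Rational(1, 2))), 2)) = Mul(Rational(-1344235, 801), Add(2, Mul(-1, I, Pow(5, Rational(1, 2))))) = Add(Rational(-2688470, 801), Mul(Rational(1344235, 801), I, Pow(5, Rational(1, 2))))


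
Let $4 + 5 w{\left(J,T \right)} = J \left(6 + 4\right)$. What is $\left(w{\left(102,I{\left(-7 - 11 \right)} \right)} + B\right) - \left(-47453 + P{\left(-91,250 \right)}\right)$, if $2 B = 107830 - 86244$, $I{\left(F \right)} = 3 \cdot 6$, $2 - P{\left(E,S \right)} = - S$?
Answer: $\frac{290986}{5} \approx 58197.0$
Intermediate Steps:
$P{\left(E,S \right)} = 2 + S$ ($P{\left(E,S \right)} = 2 - - S = 2 + S$)
$I{\left(F \right)} = 18$
$w{\left(J,T \right)} = - \frac{4}{5} + 2 J$ ($w{\left(J,T \right)} = - \frac{4}{5} + \frac{J \left(6 + 4\right)}{5} = - \frac{4}{5} + \frac{J 10}{5} = - \frac{4}{5} + \frac{10 J}{5} = - \frac{4}{5} + 2 J$)
$B = 10793$ ($B = \frac{107830 - 86244}{2} = \frac{1}{2} \cdot 21586 = 10793$)
$\left(w{\left(102,I{\left(-7 - 11 \right)} \right)} + B\right) - \left(-47453 + P{\left(-91,250 \right)}\right) = \left(\left(- \frac{4}{5} + 2 \cdot 102\right) + 10793\right) + \left(47453 - \left(2 + 250\right)\right) = \left(\left(- \frac{4}{5} + 204\right) + 10793\right) + \left(47453 - 252\right) = \left(\frac{1016}{5} + 10793\right) + \left(47453 - 252\right) = \frac{54981}{5} + 47201 = \frac{290986}{5}$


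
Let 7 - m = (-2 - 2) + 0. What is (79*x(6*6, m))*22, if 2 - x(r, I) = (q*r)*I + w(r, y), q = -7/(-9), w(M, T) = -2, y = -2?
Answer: -528352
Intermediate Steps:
m = 11 (m = 7 - ((-2 - 2) + 0) = 7 - (-4 + 0) = 7 - 1*(-4) = 7 + 4 = 11)
q = 7/9 (q = -7*(-⅑) = 7/9 ≈ 0.77778)
x(r, I) = 4 - 7*I*r/9 (x(r, I) = 2 - ((7*r/9)*I - 2) = 2 - (7*I*r/9 - 2) = 2 - (-2 + 7*I*r/9) = 2 + (2 - 7*I*r/9) = 4 - 7*I*r/9)
(79*x(6*6, m))*22 = (79*(4 - 7/9*11*6*6))*22 = (79*(4 - 7/9*11*36))*22 = (79*(4 - 308))*22 = (79*(-304))*22 = -24016*22 = -528352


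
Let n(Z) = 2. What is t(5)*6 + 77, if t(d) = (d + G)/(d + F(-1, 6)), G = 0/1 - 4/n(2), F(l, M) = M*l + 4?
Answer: 83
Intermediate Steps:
F(l, M) = 4 + M*l
G = -2 (G = 0/1 - 4/2 = 0*1 - 4*1/2 = 0 - 2 = -2)
t(d) = 1 (t(d) = (d - 2)/(d + (4 + 6*(-1))) = (-2 + d)/(d + (4 - 6)) = (-2 + d)/(d - 2) = (-2 + d)/(-2 + d) = 1)
t(5)*6 + 77 = 1*6 + 77 = 6 + 77 = 83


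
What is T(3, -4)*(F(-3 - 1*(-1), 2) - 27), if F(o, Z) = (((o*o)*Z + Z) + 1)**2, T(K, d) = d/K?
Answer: -376/3 ≈ -125.33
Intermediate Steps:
F(o, Z) = (1 + Z + Z*o**2)**2 (F(o, Z) = ((o**2*Z + Z) + 1)**2 = ((Z*o**2 + Z) + 1)**2 = ((Z + Z*o**2) + 1)**2 = (1 + Z + Z*o**2)**2)
T(3, -4)*(F(-3 - 1*(-1), 2) - 27) = (-4/3)*((1 + 2 + 2*(-3 - 1*(-1))**2)**2 - 27) = (-4*1/3)*((1 + 2 + 2*(-3 + 1)**2)**2 - 27) = -4*((1 + 2 + 2*(-2)**2)**2 - 27)/3 = -4*((1 + 2 + 2*4)**2 - 27)/3 = -4*((1 + 2 + 8)**2 - 27)/3 = -4*(11**2 - 27)/3 = -4*(121 - 27)/3 = -4/3*94 = -376/3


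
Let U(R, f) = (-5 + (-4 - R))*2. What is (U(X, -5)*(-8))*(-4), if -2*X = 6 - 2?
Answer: -448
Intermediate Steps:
X = -2 (X = -(6 - 2)/2 = -1/2*4 = -2)
U(R, f) = -18 - 2*R (U(R, f) = (-9 - R)*2 = -18 - 2*R)
(U(X, -5)*(-8))*(-4) = ((-18 - 2*(-2))*(-8))*(-4) = ((-18 + 4)*(-8))*(-4) = -14*(-8)*(-4) = 112*(-4) = -448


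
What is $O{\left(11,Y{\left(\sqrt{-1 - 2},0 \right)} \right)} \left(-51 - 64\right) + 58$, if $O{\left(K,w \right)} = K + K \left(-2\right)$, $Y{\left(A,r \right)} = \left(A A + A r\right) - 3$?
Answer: $1323$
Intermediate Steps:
$Y{\left(A,r \right)} = -3 + A^{2} + A r$ ($Y{\left(A,r \right)} = \left(A^{2} + A r\right) - 3 = -3 + A^{2} + A r$)
$O{\left(K,w \right)} = - K$ ($O{\left(K,w \right)} = K - 2 K = - K$)
$O{\left(11,Y{\left(\sqrt{-1 - 2},0 \right)} \right)} \left(-51 - 64\right) + 58 = \left(-1\right) 11 \left(-51 - 64\right) + 58 = - 11 \left(-51 - 64\right) + 58 = \left(-11\right) \left(-115\right) + 58 = 1265 + 58 = 1323$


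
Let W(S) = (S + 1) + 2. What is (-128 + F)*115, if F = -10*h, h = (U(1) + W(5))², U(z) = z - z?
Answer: -88320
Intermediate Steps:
W(S) = 3 + S (W(S) = (1 + S) + 2 = 3 + S)
U(z) = 0
h = 64 (h = (0 + (3 + 5))² = (0 + 8)² = 8² = 64)
F = -640 (F = -10*64 = -640)
(-128 + F)*115 = (-128 - 640)*115 = -768*115 = -88320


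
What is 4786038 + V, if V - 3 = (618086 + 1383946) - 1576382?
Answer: 5211691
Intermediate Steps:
V = 425653 (V = 3 + ((618086 + 1383946) - 1576382) = 3 + (2002032 - 1576382) = 3 + 425650 = 425653)
4786038 + V = 4786038 + 425653 = 5211691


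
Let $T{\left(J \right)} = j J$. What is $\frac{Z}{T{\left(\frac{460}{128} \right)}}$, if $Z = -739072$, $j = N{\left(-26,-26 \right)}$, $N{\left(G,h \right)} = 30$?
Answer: $- \frac{11825152}{1725} \approx -6855.2$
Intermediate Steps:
$j = 30$
$T{\left(J \right)} = 30 J$
$\frac{Z}{T{\left(\frac{460}{128} \right)}} = - \frac{739072}{30 \cdot \frac{460}{128}} = - \frac{739072}{30 \cdot 460 \cdot \frac{1}{128}} = - \frac{739072}{30 \cdot \frac{115}{32}} = - \frac{739072}{\frac{1725}{16}} = \left(-739072\right) \frac{16}{1725} = - \frac{11825152}{1725}$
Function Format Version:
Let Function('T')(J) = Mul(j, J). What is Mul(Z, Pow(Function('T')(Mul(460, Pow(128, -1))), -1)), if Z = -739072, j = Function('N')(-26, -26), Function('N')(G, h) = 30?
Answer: Rational(-11825152, 1725) ≈ -6855.2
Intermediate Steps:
j = 30
Function('T')(J) = Mul(30, J)
Mul(Z, Pow(Function('T')(Mul(460, Pow(128, -1))), -1)) = Mul(-739072, Pow(Mul(30, Mul(460, Pow(128, -1))), -1)) = Mul(-739072, Pow(Mul(30, Mul(460, Rational(1, 128))), -1)) = Mul(-739072, Pow(Mul(30, Rational(115, 32)), -1)) = Mul(-739072, Pow(Rational(1725, 16), -1)) = Mul(-739072, Rational(16, 1725)) = Rational(-11825152, 1725)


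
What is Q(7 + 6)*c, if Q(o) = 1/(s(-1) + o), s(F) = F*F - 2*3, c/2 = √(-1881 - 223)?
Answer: I*√526/2 ≈ 11.467*I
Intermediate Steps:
c = 4*I*√526 (c = 2*√(-1881 - 223) = 2*√(-2104) = 2*(2*I*√526) = 4*I*√526 ≈ 91.739*I)
s(F) = -6 + F² (s(F) = F² - 6 = -6 + F²)
Q(o) = 1/(-5 + o) (Q(o) = 1/((-6 + (-1)²) + o) = 1/((-6 + 1) + o) = 1/(-5 + o))
Q(7 + 6)*c = (4*I*√526)/(-5 + (7 + 6)) = (4*I*√526)/(-5 + 13) = (4*I*√526)/8 = I*√526/2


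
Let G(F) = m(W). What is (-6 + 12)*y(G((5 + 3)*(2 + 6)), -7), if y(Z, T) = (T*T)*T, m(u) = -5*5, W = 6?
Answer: -2058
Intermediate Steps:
m(u) = -25
G(F) = -25
y(Z, T) = T**3 (y(Z, T) = T**2*T = T**3)
(-6 + 12)*y(G((5 + 3)*(2 + 6)), -7) = (-6 + 12)*(-7)**3 = 6*(-343) = -2058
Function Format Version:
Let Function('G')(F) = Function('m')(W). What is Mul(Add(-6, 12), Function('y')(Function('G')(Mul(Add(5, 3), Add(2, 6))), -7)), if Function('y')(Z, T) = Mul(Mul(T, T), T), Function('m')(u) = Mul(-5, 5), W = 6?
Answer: -2058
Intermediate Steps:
Function('m')(u) = -25
Function('G')(F) = -25
Function('y')(Z, T) = Pow(T, 3) (Function('y')(Z, T) = Mul(Pow(T, 2), T) = Pow(T, 3))
Mul(Add(-6, 12), Function('y')(Function('G')(Mul(Add(5, 3), Add(2, 6))), -7)) = Mul(Add(-6, 12), Pow(-7, 3)) = Mul(6, -343) = -2058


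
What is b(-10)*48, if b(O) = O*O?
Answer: 4800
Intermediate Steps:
b(O) = O**2
b(-10)*48 = (-10)**2*48 = 100*48 = 4800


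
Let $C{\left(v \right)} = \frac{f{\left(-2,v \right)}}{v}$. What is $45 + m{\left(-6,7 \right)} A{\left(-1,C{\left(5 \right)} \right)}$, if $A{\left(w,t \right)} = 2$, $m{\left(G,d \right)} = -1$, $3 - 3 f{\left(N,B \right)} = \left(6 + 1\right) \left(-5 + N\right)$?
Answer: $43$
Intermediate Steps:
$f{\left(N,B \right)} = \frac{38}{3} - \frac{7 N}{3}$ ($f{\left(N,B \right)} = 1 - \frac{\left(6 + 1\right) \left(-5 + N\right)}{3} = 1 - \frac{7 \left(-5 + N\right)}{3} = 1 - \frac{-35 + 7 N}{3} = 1 - \left(- \frac{35}{3} + \frac{7 N}{3}\right) = \frac{38}{3} - \frac{7 N}{3}$)
$C{\left(v \right)} = \frac{52}{3 v}$ ($C{\left(v \right)} = \frac{\frac{38}{3} - - \frac{14}{3}}{v} = \frac{\frac{38}{3} + \frac{14}{3}}{v} = \frac{52}{3 v}$)
$45 + m{\left(-6,7 \right)} A{\left(-1,C{\left(5 \right)} \right)} = 45 - 2 = 43$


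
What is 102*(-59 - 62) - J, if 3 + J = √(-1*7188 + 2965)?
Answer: -12339 - I*√4223 ≈ -12339.0 - 64.985*I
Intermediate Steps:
J = -3 + I*√4223 (J = -3 + √(-1*7188 + 2965) = -3 + √(-7188 + 2965) = -3 + √(-4223) = -3 + I*√4223 ≈ -3.0 + 64.985*I)
102*(-59 - 62) - J = 102*(-59 - 62) - (-3 + I*√4223) = 102*(-121) + (3 - I*√4223) = -12342 + (3 - I*√4223) = -12339 - I*√4223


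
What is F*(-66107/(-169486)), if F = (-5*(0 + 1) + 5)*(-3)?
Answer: 0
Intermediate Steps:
F = 0 (F = (-5*1 + 5)*(-3) = (-5 + 5)*(-3) = 0*(-3) = 0)
F*(-66107/(-169486)) = 0*(-66107/(-169486)) = 0*(-66107*(-1/169486)) = 0*(66107/169486) = 0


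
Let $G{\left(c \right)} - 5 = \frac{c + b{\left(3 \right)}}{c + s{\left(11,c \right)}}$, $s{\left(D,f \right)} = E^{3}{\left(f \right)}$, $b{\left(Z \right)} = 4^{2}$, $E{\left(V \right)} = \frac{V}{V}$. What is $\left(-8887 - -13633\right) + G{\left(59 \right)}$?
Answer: $\frac{19009}{4} \approx 4752.3$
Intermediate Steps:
$E{\left(V \right)} = 1$
$b{\left(Z \right)} = 16$
$s{\left(D,f \right)} = 1$ ($s{\left(D,f \right)} = 1^{3} = 1$)
$G{\left(c \right)} = 5 + \frac{16 + c}{1 + c}$ ($G{\left(c \right)} = 5 + \frac{c + 16}{c + 1} = 5 + \frac{16 + c}{1 + c}$)
$\left(-8887 - -13633\right) + G{\left(59 \right)} = \left(-8887 - -13633\right) + \frac{3 \left(7 + 2 \cdot 59\right)}{1 + 59} = \left(-8887 + 13633\right) + \frac{3 \left(7 + 118\right)}{60} = 4746 + 3 \cdot \frac{1}{60} \cdot 125 = 4746 + \frac{25}{4} = \frac{19009}{4}$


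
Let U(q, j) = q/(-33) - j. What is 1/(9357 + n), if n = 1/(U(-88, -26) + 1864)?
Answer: 5678/53129049 ≈ 0.00010687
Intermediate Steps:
U(q, j) = -j - q/33 (U(q, j) = q*(-1/33) - j = -q/33 - j = -j - q/33)
n = 3/5678 (n = 1/((-1*(-26) - 1/33*(-88)) + 1864) = 1/((26 + 8/3) + 1864) = 1/(86/3 + 1864) = 1/(5678/3) = 3/5678 ≈ 0.00052836)
1/(9357 + n) = 1/(9357 + 3/5678) = 1/(53129049/5678) = 5678/53129049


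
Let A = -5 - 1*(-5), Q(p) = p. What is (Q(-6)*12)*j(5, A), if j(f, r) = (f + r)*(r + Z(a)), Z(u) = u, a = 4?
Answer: -1440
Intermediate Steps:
A = 0 (A = -5 + 5 = 0)
j(f, r) = (4 + r)*(f + r) (j(f, r) = (f + r)*(r + 4) = (f + r)*(4 + r) = (4 + r)*(f + r))
(Q(-6)*12)*j(5, A) = (-6*12)*(0² + 4*5 + 4*0 + 5*0) = -72*(0 + 20 + 0 + 0) = -72*20 = -1440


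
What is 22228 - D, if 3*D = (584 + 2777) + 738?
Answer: 62585/3 ≈ 20862.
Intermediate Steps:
D = 4099/3 (D = ((584 + 2777) + 738)/3 = (3361 + 738)/3 = (1/3)*4099 = 4099/3 ≈ 1366.3)
22228 - D = 22228 - 1*4099/3 = 22228 - 4099/3 = 62585/3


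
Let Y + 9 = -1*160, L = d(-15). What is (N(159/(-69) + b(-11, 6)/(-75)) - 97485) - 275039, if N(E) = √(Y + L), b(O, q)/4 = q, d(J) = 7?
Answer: -372524 + 9*I*√2 ≈ -3.7252e+5 + 12.728*I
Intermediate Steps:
L = 7
b(O, q) = 4*q
Y = -169 (Y = -9 - 1*160 = -9 - 160 = -169)
N(E) = 9*I*√2 (N(E) = √(-169 + 7) = √(-162) = 9*I*√2)
(N(159/(-69) + b(-11, 6)/(-75)) - 97485) - 275039 = (9*I*√2 - 97485) - 275039 = (-97485 + 9*I*√2) - 275039 = -372524 + 9*I*√2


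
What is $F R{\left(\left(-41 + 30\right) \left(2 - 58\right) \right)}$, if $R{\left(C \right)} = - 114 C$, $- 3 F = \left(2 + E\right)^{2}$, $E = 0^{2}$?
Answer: $93632$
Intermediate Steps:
$E = 0$
$F = - \frac{4}{3}$ ($F = - \frac{\left(2 + 0\right)^{2}}{3} = - \frac{2^{2}}{3} = \left(- \frac{1}{3}\right) 4 = - \frac{4}{3} \approx -1.3333$)
$F R{\left(\left(-41 + 30\right) \left(2 - 58\right) \right)} = - \frac{4 \left(- 114 \left(-41 + 30\right) \left(2 - 58\right)\right)}{3} = - \frac{4 \left(- 114 \left(\left(-11\right) \left(-56\right)\right)\right)}{3} = - \frac{4 \left(\left(-114\right) 616\right)}{3} = \left(- \frac{4}{3}\right) \left(-70224\right) = 93632$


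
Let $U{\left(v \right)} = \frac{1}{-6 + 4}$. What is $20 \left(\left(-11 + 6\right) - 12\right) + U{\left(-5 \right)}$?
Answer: $- \frac{681}{2} \approx -340.5$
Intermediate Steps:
$U{\left(v \right)} = - \frac{1}{2}$ ($U{\left(v \right)} = \frac{1}{-2} = - \frac{1}{2}$)
$20 \left(\left(-11 + 6\right) - 12\right) + U{\left(-5 \right)} = 20 \left(\left(-11 + 6\right) - 12\right) - \frac{1}{2} = 20 \left(-5 - 12\right) - \frac{1}{2} = 20 \left(-17\right) - \frac{1}{2} = -340 - \frac{1}{2} = - \frac{681}{2}$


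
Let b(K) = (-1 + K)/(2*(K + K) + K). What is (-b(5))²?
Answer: 16/625 ≈ 0.025600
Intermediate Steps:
b(K) = (-1 + K)/(5*K) (b(K) = (-1 + K)/(2*(2*K) + K) = (-1 + K)/(4*K + K) = (-1 + K)/((5*K)) = (-1 + K)*(1/(5*K)) = (-1 + K)/(5*K))
(-b(5))² = (-(-1 + 5)/(5*5))² = (-4/(5*5))² = (-1*4/25)² = (-4/25)² = 16/625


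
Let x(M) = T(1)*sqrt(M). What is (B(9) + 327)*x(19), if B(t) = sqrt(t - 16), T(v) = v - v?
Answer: 0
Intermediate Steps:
T(v) = 0
B(t) = sqrt(-16 + t)
x(M) = 0 (x(M) = 0*sqrt(M) = 0)
(B(9) + 327)*x(19) = (sqrt(-16 + 9) + 327)*0 = (sqrt(-7) + 327)*0 = (I*sqrt(7) + 327)*0 = (327 + I*sqrt(7))*0 = 0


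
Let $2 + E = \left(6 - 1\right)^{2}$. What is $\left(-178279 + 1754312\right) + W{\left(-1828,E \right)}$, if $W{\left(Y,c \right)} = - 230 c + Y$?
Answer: $1568915$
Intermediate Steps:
$E = 23$ ($E = -2 + \left(6 - 1\right)^{2} = -2 + 5^{2} = -2 + 25 = 23$)
$W{\left(Y,c \right)} = Y - 230 c$
$\left(-178279 + 1754312\right) + W{\left(-1828,E \right)} = \left(-178279 + 1754312\right) - 7118 = 1576033 - 7118 = 1568915$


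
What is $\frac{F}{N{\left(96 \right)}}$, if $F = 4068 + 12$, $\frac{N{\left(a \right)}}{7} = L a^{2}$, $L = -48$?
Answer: $- \frac{85}{64512} \approx -0.0013176$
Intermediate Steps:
$N{\left(a \right)} = - 336 a^{2}$ ($N{\left(a \right)} = 7 \left(- 48 a^{2}\right) = - 336 a^{2}$)
$F = 4080$
$\frac{F}{N{\left(96 \right)}} = \frac{4080}{\left(-336\right) 96^{2}} = \frac{4080}{\left(-336\right) 9216} = \frac{4080}{-3096576} = 4080 \left(- \frac{1}{3096576}\right) = - \frac{85}{64512}$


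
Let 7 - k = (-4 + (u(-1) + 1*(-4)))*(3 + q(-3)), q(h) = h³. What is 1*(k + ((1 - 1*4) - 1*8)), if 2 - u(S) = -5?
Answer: -28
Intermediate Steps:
u(S) = 7 (u(S) = 2 - 1*(-5) = 2 + 5 = 7)
k = -17 (k = 7 - (-4 + (7 + 1*(-4)))*(3 + (-3)³) = 7 - (-4 + (7 - 4))*(3 - 27) = 7 - (-4 + 3)*(-24) = 7 - (-1)*(-24) = 7 - 1*24 = 7 - 24 = -17)
1*(k + ((1 - 1*4) - 1*8)) = 1*(-17 + ((1 - 1*4) - 1*8)) = 1*(-17 + ((1 - 4) - 8)) = 1*(-17 + (-3 - 8)) = 1*(-17 - 11) = 1*(-28) = -28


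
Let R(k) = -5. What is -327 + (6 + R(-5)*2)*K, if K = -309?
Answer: 909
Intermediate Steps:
-327 + (6 + R(-5)*2)*K = -327 + (6 - 5*2)*(-309) = -327 + (6 - 10)*(-309) = -327 - 4*(-309) = -327 + 1236 = 909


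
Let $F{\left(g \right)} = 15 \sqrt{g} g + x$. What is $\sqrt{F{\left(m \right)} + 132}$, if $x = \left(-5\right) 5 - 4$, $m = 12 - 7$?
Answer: $\sqrt{103 + 75 \sqrt{5}} \approx 16.453$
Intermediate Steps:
$m = 5$
$x = -29$ ($x = -25 - 4 = -29$)
$F{\left(g \right)} = -29 + 15 g^{\frac{3}{2}}$ ($F{\left(g \right)} = 15 \sqrt{g} g - 29 = 15 g^{\frac{3}{2}} - 29 = -29 + 15 g^{\frac{3}{2}}$)
$\sqrt{F{\left(m \right)} + 132} = \sqrt{\left(-29 + 15 \cdot 5^{\frac{3}{2}}\right) + 132} = \sqrt{\left(-29 + 15 \cdot 5 \sqrt{5}\right) + 132} = \sqrt{\left(-29 + 75 \sqrt{5}\right) + 132} = \sqrt{103 + 75 \sqrt{5}}$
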